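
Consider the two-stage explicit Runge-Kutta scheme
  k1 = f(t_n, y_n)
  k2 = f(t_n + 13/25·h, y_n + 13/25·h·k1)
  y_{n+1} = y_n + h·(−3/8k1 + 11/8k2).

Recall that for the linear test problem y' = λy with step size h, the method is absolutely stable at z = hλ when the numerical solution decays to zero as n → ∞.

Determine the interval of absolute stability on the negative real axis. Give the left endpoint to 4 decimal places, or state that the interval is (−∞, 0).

z∈(-1.3986,0).

Test eqn y'=λy, z=hλ:
  k1=λy_n ⇒ h·k1=z·y_n;  k2=λ(1+13/25z)y_n ⇒ h·k2=z(1+13/25z)y_n
  y_{n+1}/y_n = 1 − 3/8z + 11/8z(1+13/25z) = 1 + z + 143/200z²
  so R(z) = 1 + z + 143/200z².

Boundary: |R(x)|=1, x<0.
x=-0.71: |R|=0.6504
R=1: x+143/200x²=0 ⇒ x=−200/143=-1.3986; min R=1−1/(4·143/200)=0.6503>−1
Confirm numerically:
  x=-1.195: |R|=0.82604 <1
  x=-0.830: |R|=0.66256 <1
  x=-0.571: |R|=0.66212 <1
  x=-1.957: |R|=1.78134 >1
  x=-1.605: |R|=1.23686 >1
  x=-1.476: |R|=1.08168 >1
Stable set (-1.3986, 0).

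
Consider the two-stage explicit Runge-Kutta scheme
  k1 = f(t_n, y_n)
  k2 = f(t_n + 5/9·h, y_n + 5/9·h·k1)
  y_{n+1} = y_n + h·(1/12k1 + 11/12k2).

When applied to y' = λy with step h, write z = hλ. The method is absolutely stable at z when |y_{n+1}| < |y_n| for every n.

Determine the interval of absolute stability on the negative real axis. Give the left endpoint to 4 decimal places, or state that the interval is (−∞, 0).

Set f=λy, z=hλ:
  k1=λy_n ⇒ h·k1=z·y_n;  k2=λ(1+5/9z)y_n ⇒ h·k2=z(1+5/9z)y_n
  y_{n+1}/y_n = 1 + 1/12z + 11/12z(1+5/9z) = 1 + z + 55/108z²
  Hence R(z) = 1 + z + 55/108z².

Find x<0 with |R(x)|<1.
x=-0.32: |R|=0.7321
R=1: x+55/108x²=0 ⇒ x=−108/55=-1.9636; min R=1−1/(4·55/108)=0.5091>−1
Confirm numerically:
  x=-1.785: |R|=0.83761 <1
  x=-1.029: |R|=0.51022 <1
  x=-0.973: |R|=0.50913 <1
  x=-2.421: |R|=1.56389 >1
  x=-2.260: |R|=1.34109 >1
So |R|<1 on (-1.9636, 0).

z∈(-1.9636,0).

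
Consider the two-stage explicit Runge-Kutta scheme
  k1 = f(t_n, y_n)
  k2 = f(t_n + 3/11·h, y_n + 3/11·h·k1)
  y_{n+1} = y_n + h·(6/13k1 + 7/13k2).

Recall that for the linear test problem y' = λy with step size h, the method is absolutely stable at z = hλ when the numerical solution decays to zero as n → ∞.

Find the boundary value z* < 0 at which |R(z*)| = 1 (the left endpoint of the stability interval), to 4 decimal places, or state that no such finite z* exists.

z* = -6.8095.

Test eqn y'=λy, z=hλ:
  k1=λy_n ⇒ h·k1=z·y_n;  k2=λ(1+3/11z)y_n ⇒ h·k2=z(1+3/11z)y_n
  y_{n+1}/y_n = 1 + 6/13z + 7/13z(1+3/11z) = 1 + z + 21/143z²
  R(z) = 1 + z + 21/143z².

Boundary: |R(x)|=1, x<0.
x=-1.29: |R|=0.0456
R=1: x+21/143x²=0 ⇒ x=−143/21=-6.8095; min R=1−1/(4·21/143)=-0.7024>−1
Confirm numerically:
  x=-6.788: |R|=0.97854 <1
  x=-5.179: |R|=0.24010 <1
  x=-3.477: |R|=0.70161 <1
  x=-3.475: |R|=0.70166 <1
  x=-7.032: |R|=1.22974 >1
  x=-6.897: |R|=1.08860 >1
Interval (-6.8095, 0).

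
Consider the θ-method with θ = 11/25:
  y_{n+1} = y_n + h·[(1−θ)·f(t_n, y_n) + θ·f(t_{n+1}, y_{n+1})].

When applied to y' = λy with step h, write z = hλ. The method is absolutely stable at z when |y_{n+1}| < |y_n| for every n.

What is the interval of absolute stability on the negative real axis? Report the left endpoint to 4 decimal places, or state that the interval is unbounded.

z∈(-16.6667,0).

On y'=λy, z=hλ:
  y_{n+1} = y_n + z·[14/25·y_n + 11/25·y_{n+1}] ⇒ (1 − 11/25z)y_{n+1} = (1 + 14/25z)y_n
  ⇒ R(z) = (1 + 14/25z)/(1 − 11/25z).

Solve |R(x)|<1 on ℝ⁻.
x=-0.87: |R|=0.3708
R=−1: 1+14/25x = −1+11/25x ⇒ -3/25x=2 ⇒ x=2/(-3/25)=-16.6667
Confirm numerically:
  x=-13.903: |R|=0.95340 <1
  x=-12.602: |R|=0.92547 <1
  x=-8.346: |R|=0.78630 <1
  x=-7.619: |R|=0.75054 <1
  x=-17.097: |R|=1.00606 >1
  x=-17.015: |R|=1.00493 >1
Stable set (-16.6667, 0).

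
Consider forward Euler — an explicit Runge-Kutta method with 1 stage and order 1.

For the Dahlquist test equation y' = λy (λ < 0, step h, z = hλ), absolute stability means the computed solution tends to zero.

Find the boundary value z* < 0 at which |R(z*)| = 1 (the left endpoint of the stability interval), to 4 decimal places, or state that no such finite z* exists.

Test eqn y'=λy, z=hλ:
  order 1, 1-stage ⇒ R(z)=1+z
  (e.g. R(-0.82)=0.18000, |R|=0.18000)

Boundary: |R(x)|=1, x<0.
x=-0.82: |R|=0.1800
|R(-2.38)|=1.3800 |R(-2.34)|=1.3400 |R(-1.76)|=0.7600
Bisect:
  x_lo=-2.5600 |R|=1.5600  x_hi=-0.3870 |R|=0.6130
  mid=-1.47350 |R|=0.47350 →hi
  mid=-2.01674 |R|=1.01674 →lo
  mid=-1.74512 |R|=0.74512 →hi
  mid=-1.88093 |R|=0.88093 →hi
  mid=-1.94884 |R|=0.94884 →hi
  mid=-1.98279 |R|=0.98279 →hi
  mid=-1.99977 |R|=0.99977 →hi
  ...
  [-2.00003,-1.99990] ⇒ x*=-2.0000
Stable set (-2.0000, 0).

z* = -2.0000.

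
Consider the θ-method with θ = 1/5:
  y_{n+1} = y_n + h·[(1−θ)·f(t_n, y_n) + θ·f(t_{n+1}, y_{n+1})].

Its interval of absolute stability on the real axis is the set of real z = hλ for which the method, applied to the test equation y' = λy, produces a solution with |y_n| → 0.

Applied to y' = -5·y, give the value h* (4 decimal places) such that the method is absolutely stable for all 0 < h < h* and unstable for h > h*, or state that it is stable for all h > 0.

Set f=λy, z=hλ:
  y_{n+1} = y_n + z·[4/5·y_n + 1/5·y_{n+1}] ⇒ (1 − 1/5z)y_{n+1} = (1 + 4/5z)y_n
  ⇒ R(z) = (1 + 4/5z)/(1 − 1/5z).

Boundary: |R(x)|=1, x<0.
x=-0.36: |R|=0.6642
R=−1: 1+4/5x = −1+1/5x ⇒ -3/5x=2 ⇒ x=2/(-3/5)=-3.3333
Confirm numerically:
  x=-2.860: |R|=0.81934 <1
  x=-2.208: |R|=0.53163 <1
  x=-2.129: |R|=0.49320 <1
  x=-1.383: |R|=0.08335 <1
  x=-3.833: |R|=1.16970 >1
  x=-3.451: |R|=1.04177 >1
So |R|<1 on (-3.3333, 0).

(-3.3333,0); λ=-5 ⇒ h* = (10/3)/5 = 0.6667.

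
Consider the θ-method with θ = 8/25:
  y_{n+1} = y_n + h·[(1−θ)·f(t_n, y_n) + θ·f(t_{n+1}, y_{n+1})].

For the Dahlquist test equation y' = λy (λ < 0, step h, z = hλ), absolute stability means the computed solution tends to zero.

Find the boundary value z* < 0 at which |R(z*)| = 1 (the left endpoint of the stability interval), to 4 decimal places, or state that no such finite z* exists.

With y'=λy (z=hλ):
  y_{n+1} = y_n + z·[17/25·y_n + 8/25·y_{n+1}] ⇒ (1 − 8/25z)y_{n+1} = (1 + 17/25z)y_n
  Hence R(z) = (1 + 17/25z)/(1 − 8/25z).

Find x<0 with |R(x)|<1.
x=-0.98: |R|=0.2540
R=−1: 1+17/25x = −1+8/25x ⇒ -9/25x=2 ⇒ x=2/(-9/25)=-5.5556
Confirm numerically:
  x=-3.877: |R|=0.73031 <1
  x=-3.347: |R|=0.61610 <1
  x=-3.171: |R|=0.57392 <1
  x=-3.022: |R|=0.53632 <1
  x=-6.148: |R|=1.07188 >1
  x=-6.119: |R|=1.06857 >1
  x=-6.106: |R|=1.06708 >1
Stable set (-5.5556, 0).

z* = -5.5556.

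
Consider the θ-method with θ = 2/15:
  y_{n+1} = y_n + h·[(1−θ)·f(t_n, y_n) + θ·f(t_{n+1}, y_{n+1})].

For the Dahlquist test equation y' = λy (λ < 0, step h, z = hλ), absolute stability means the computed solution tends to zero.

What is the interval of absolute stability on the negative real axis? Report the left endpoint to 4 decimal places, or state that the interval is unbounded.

(-2.7273, 0).

With y'=λy (z=hλ):
  y_{n+1} = y_n + z·[13/15·y_n + 2/15·y_{n+1}] ⇒ (1 − 2/15z)y_{n+1} = (1 + 13/15z)y_n
  Hence R(z) = (1 + 13/15z)/(1 − 2/15z).

Need |R(x)|<1, x<0.
x=-1.4: |R|=0.1798
R=−1: 1+13/15x = −1+2/15x ⇒ -11/15x=2 ⇒ x=2/(-11/15)=-2.7273
Confirm numerically:
  x=-2.595: |R|=0.92793 <1
  x=-2.037: |R|=0.60192 <1
  x=-1.495: |R|=0.24653 <1
  x=-3.183: |R|=1.23463 >1
  x=-2.926: |R|=1.10483 >1
Stable set (-2.7273, 0).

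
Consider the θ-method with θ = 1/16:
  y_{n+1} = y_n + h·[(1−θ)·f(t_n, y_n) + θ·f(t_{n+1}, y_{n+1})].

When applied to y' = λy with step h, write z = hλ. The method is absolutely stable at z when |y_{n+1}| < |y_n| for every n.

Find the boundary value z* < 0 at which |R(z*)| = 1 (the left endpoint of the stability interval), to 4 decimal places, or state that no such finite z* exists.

With y'=λy (z=hλ):
  y_{n+1} = y_n + z·[15/16·y_n + 1/16·y_{n+1}] ⇒ (1 − 1/16z)y_{n+1} = (1 + 15/16z)y_n
  so R(z) = (1 + 15/16z)/(1 − 1/16z).

Solve |R(x)|<1 on ℝ⁻.
x=-0.44: |R|=0.5718
R=−1: 1+15/16x = −1+1/16x ⇒ -7/8x=2 ⇒ x=2/(-7/8)=-2.2857
Confirm numerically:
  x=-2.117: |R|=0.86963 <1
  x=-1.903: |R|=0.70072 <1
  x=-1.217: |R|=0.13098 <1
  x=-2.852: |R|=1.42054 >1
  x=-2.573: |R|=1.21655 >1
  x=-2.460: |R|=1.13218 >1
So |R|<1 on (-2.2857, 0).

z* = -2.2857.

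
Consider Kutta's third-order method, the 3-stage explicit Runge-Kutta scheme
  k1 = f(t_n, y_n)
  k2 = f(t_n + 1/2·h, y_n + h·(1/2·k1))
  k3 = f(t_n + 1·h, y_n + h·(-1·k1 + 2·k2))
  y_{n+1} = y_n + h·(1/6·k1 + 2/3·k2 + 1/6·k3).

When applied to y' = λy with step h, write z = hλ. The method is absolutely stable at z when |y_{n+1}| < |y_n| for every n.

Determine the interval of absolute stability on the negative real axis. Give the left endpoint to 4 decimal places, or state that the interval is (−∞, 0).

With y'=λy (z=hλ):
  order 3, 3-stage ⇒ R(z)=1+z+z^2/2+z^3/6
  (e.g. R(-1.19)=0.23719, |R|=0.23719)

Solve |R(x)|<1 on ℝ⁻.
x=-1.19: |R|=0.2372
|R(-2.47)|=0.9311 |R(-0.82)|=0.4243 |R(-0.78)|=0.4451
Bisect:
  x_lo=-2.8841 |R|=1.7235  x_hi=-0.2274 |R|=0.7965
  mid=-1.55575 |R|=0.02685 →hi
  mid=-2.21994 |R|=0.57924 →hi
  mid=-2.55204 |R|=1.06578 →lo
  mid=-2.38599 |R|=0.80340 →hi
  mid=-2.46902 |R|=0.92953 →hi
  mid=-2.51053 |R|=0.99636 →hi
  mid=-2.53128 |R|=1.03074 →lo
  mid=-2.52090 |R|=1.01347 →lo
  ...
  [-2.51280,-2.51263] ⇒ x*=-2.5127
So |R|<1 on (-2.5127, 0).

(-2.5127, 0).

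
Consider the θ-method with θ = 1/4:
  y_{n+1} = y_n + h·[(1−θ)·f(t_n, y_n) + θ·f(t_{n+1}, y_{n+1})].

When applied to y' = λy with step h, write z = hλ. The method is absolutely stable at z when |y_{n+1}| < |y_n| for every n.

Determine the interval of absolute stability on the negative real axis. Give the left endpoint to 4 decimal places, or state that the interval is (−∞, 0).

(-4.0000, 0).

Test eqn y'=λy, z=hλ:
  y_{n+1} = y_n + z·[3/4·y_n + 1/4·y_{n+1}] ⇒ (1 − 1/4z)y_{n+1} = (1 + 3/4z)y_n
  R(z) = (1 + 3/4z)/(1 − 1/4z).

Solve |R(x)|<1 on ℝ⁻.
x=-0.35: |R|=0.6782
R=−1: 1+3/4x = −1+1/4x ⇒ -1/2x=2 ⇒ x=2/(-1/2)=-4.0000
Confirm numerically:
  x=-3.638: |R|=0.90521 <1
  x=-3.521: |R|=0.87262 <1
  x=-2.237: |R|=0.43466 <1
  x=-1.987: |R|=0.32754 <1
  x=-4.565: |R|=1.13193 >1
  x=-4.153: |R|=1.03753 >1
  x=-4.142: |R|=1.03488 >1
Stable set (-4.0000, 0).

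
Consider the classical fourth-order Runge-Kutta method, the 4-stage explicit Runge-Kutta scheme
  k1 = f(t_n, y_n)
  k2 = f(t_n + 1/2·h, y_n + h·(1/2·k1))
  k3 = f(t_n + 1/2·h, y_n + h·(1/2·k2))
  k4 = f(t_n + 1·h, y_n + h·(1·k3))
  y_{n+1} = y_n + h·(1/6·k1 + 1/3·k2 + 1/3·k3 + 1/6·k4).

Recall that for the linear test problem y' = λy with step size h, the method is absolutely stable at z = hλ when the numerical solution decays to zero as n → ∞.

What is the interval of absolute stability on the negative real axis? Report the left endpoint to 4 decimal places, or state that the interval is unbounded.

z∈(-2.7853,0).

With y'=λy (z=hλ):
  order 4, 4-stage ⇒ R(z)=1+z+z^2/2+z^3/6+z^4/24
  (e.g. R(-0.42)=0.65715, |R|=0.65715)

Find x<0 with |R(x)|<1.
x=-0.42: |R|=0.6571
|R(-2.94)|=1.2594 |R(-1.17)|=0.3256 |R(-0.65)|=0.5229
Bisect:
  x_lo=-3.6037 |R|=3.1167  x_hi=-0.2620 |R|=0.7695
  mid=-1.93284 |R|=0.31315 →hi
  mid=-2.76825 |R|=0.97461 →hi
  mid=-3.18596 |R|=1.79234 →lo
  mid=-2.97710 |R|=1.32986 →lo
  mid=-2.87268 |R|=1.13994 →lo
  mid=-2.82046 |R|=1.05433 →lo
  mid=-2.79436 |R|=1.01375 →lo
  ...
  [-2.78538,-2.78518] ⇒ x*=-2.7853
Interval (-2.7853, 0).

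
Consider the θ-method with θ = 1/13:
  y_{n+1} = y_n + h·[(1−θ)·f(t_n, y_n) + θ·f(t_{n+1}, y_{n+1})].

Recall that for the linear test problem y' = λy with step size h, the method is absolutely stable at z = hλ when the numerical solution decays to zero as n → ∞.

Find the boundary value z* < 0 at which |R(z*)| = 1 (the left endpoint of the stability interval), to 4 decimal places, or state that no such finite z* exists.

On y'=λy, z=hλ:
  y_{n+1} = y_n + z·[12/13·y_n + 1/13·y_{n+1}] ⇒ (1 − 1/13z)y_{n+1} = (1 + 12/13z)y_n
  Hence R(z) = (1 + 12/13z)/(1 − 1/13z).

Find x<0 with |R(x)|<1.
x=-1.65: |R|=0.4642
R=−1: 1+12/13x = −1+1/13x ⇒ -11/13x=2 ⇒ x=2/(-11/13)=-2.3636
Confirm numerically:
  x=-1.900: |R|=0.65772 <1
  x=-1.842: |R|=0.61339 <1
  x=-1.182: |R|=0.08349 <1
  x=-1.163: |R|=0.06750 <1
  x=-2.932: |R|=1.39242 >1
  x=-2.615: |R|=1.17707 >1
  x=-2.466: |R|=1.07280 >1
Interval (-2.3636, 0).

left endpoint -2.3636.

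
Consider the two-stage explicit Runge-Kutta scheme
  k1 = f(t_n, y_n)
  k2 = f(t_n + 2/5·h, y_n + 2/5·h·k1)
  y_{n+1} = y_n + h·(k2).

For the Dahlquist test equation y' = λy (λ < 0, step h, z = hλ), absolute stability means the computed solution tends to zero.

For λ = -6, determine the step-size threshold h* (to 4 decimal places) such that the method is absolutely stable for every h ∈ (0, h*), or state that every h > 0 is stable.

(-2.5000,0); λ=-6 ⇒ h* = (5/2)/6 = 0.4167.

On y'=λy, z=hλ:
  k1=λy_n ⇒ h·k1=z·y_n;  k2=λ(1+2/5z)y_n ⇒ h·k2=z(1+2/5z)y_n
  y_{n+1}/y_n = 1 + z(1+2/5z) = 1 + z + 2/5z²
  so R(z) = 1 + z + 2/5z².

Find x<0 with |R(x)|<1.
x=-1.59: |R|=0.4212
R=1: x+2/5x²=0 ⇒ x=−5/2=-2.5000; min R=1−1/(4·2/5)=0.3750>−1
Confirm numerically:
  x=-2.320: |R|=0.83296 <1
  x=-1.361: |R|=0.37993 <1
  x=-1.293: |R|=0.37574 <1
  x=-1.035: |R|=0.39349 <1
  x=-3.064: |R|=1.69124 >1
  x=-2.959: |R|=1.54327 >1
  x=-2.958: |R|=1.54191 >1
Interval (-2.5000, 0).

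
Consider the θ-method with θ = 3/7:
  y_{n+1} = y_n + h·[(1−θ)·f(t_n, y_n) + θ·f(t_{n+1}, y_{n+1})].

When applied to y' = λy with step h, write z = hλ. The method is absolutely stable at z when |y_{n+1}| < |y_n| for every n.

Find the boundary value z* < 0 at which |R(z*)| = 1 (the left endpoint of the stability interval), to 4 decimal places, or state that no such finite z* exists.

z* = -14.0000.

Set f=λy, z=hλ:
  y_{n+1} = y_n + z·[4/7·y_n + 3/7·y_{n+1}] ⇒ (1 − 3/7z)y_{n+1} = (1 + 4/7z)y_n
  R(z) = (1 + 4/7z)/(1 − 3/7z).

Need |R(x)|<1, x<0.
x=-1.51: |R|=0.0833
R=−1: 1+4/7x = −1+3/7x ⇒ -1/7x=2 ⇒ x=2/(-1/7)=-14.0000
Confirm numerically:
  x=-10.250: |R|=0.90066 <1
  x=-9.716: |R|=0.88149 <1
  x=-9.228: |R|=0.86241 <1
  x=-8.976: |R|=0.85192 <1
  x=-14.518: |R|=1.01025 >1
  x=-14.141: |R|=1.00285 >1
Interval (-14.0000, 0).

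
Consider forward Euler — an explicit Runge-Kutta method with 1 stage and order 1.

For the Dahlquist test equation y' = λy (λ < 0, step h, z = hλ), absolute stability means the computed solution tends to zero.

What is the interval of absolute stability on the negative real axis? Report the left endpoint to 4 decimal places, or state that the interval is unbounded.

z∈(-2.0000,0).

Test eqn y'=λy, z=hλ:
  order 1, 1-stage ⇒ R(z)=1+z
  (e.g. R(-1.7)=-0.70000, |R|=0.70000)

Solve |R(x)|<1 on ℝ⁻.
x=-1.7: |R|=0.7000
|R(-1.44)|=0.4400 |R(-0.66)|=0.3400 |R(-0.61)|=0.3900
Bisect:
  x_lo=-2.8327 |R|=1.8327  x_hi=-0.0712 |R|=0.9288
  mid=-1.45192 |R|=0.45192 →hi
  mid=-2.14230 |R|=1.14230 →lo
  mid=-1.79711 |R|=0.79711 →hi
  mid=-1.96971 |R|=0.96971 →hi
  mid=-2.05600 |R|=1.05600 →lo
  mid=-2.01285 |R|=1.01285 →lo
  mid=-1.99128 |R|=0.99128 →hi
  mid=-2.00207 |R|=1.00207 →lo
  mid=-1.99667 |R|=0.99667 →hi
  mid=-1.99937 |R|=0.99937 →hi
  ...
  [-2.00004,-1.99988] ⇒ x*=-2.0000
Interval (-2.0000, 0).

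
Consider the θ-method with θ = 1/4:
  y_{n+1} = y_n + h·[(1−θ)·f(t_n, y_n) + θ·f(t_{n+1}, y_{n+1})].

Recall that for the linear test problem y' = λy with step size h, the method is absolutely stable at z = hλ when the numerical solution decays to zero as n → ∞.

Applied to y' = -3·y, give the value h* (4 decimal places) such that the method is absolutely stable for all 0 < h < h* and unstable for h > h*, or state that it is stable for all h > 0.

(-4.0000,0); λ=-3 ⇒ h* = (4)/3 = 1.3333.

On y'=λy, z=hλ:
  y_{n+1} = y_n + z·[3/4·y_n + 1/4·y_{n+1}] ⇒ (1 − 1/4z)y_{n+1} = (1 + 3/4z)y_n
  R(z) = (1 + 3/4z)/(1 − 1/4z).

Boundary: |R(x)|=1, x<0.
x=-0.54: |R|=0.5242
R=−1: 1+3/4x = −1+1/4x ⇒ -1/2x=2 ⇒ x=2/(-1/2)=-4.0000
Confirm numerically:
  x=-3.555: |R|=0.88220 <1
  x=-3.011: |R|=0.71787 <1
  x=-2.622: |R|=0.58381 <1
  x=-4.543: |R|=1.12712 >1
  x=-4.503: |R|=1.11831 >1
  x=-4.088: |R|=1.02176 >1
So |R|<1 on (-4.0000, 0).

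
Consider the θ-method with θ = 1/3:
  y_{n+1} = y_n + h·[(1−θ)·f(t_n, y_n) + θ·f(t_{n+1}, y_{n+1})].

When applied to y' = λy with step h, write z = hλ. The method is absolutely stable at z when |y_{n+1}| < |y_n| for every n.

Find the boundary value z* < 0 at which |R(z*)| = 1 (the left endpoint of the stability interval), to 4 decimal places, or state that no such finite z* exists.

z* = -6.0000.

On y'=λy, z=hλ:
  y_{n+1} = y_n + z·[2/3·y_n + 1/3·y_{n+1}] ⇒ (1 − 1/3z)y_{n+1} = (1 + 2/3z)y_n
  Hence R(z) = (1 + 2/3z)/(1 − 1/3z).

Boundary: |R(x)|=1, x<0.
x=-1.79: |R|=0.1211
R=−1: 1+2/3x = −1+1/3x ⇒ -1/3x=2 ⇒ x=2/(-1/3)=-6.0000
Confirm numerically:
  x=-5.057: |R|=0.88296 <1
  x=-4.227: |R|=0.75467 <1
  x=-3.592: |R|=0.63471 <1
  x=-6.598: |R|=1.06230 >1
  x=-6.588: |R|=1.06133 >1
Interval (-6.0000, 0).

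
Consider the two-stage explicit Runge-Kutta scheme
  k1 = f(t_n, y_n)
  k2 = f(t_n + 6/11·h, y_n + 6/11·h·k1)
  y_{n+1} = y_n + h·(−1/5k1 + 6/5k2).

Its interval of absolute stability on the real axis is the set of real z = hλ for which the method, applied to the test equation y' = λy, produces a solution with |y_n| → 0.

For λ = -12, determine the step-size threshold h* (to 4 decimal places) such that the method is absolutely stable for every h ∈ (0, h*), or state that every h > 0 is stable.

Set f=λy, z=hλ:
  k1=λy_n ⇒ h·k1=z·y_n;  k2=λ(1+6/11z)y_n ⇒ h·k2=z(1+6/11z)y_n
  y_{n+1}/y_n = 1 − 1/5z + 6/5z(1+6/11z) = 1 + z + 36/55z²
  ⇒ R(z) = 1 + z + 36/55z².

Solve |R(x)|<1 on ℝ⁻.
x=-0.61: |R|=0.6336
R=1: x+36/55x²=0 ⇒ x=−55/36=-1.5278; min R=1−1/(4·36/55)=0.6181>−1
Confirm numerically:
  x=-1.257: |R|=0.77721 <1
  x=-1.248: |R|=0.77146 <1
  x=-0.836: |R|=0.62146 <1
  x=-0.748: |R|=0.61822 <1
  x=-1.944: |R|=1.52962 >1
  x=-1.735: |R|=1.23533 >1
  x=-1.554: |R|=1.02667 >1
Stable set (-1.5278, 0).

(-1.5278,0); λ=-12 ⇒ h* = (55/36)/12 = 0.1273.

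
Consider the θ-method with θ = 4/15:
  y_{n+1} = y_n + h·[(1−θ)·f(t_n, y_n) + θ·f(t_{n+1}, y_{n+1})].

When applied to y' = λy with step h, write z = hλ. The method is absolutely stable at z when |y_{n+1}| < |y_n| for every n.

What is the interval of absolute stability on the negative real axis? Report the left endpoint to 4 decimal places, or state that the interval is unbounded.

z∈(-4.2857,0).

With y'=λy (z=hλ):
  y_{n+1} = y_n + z·[11/15·y_n + 4/15·y_{n+1}] ⇒ (1 − 4/15z)y_{n+1} = (1 + 11/15z)y_n
  Hence R(z) = (1 + 11/15z)/(1 − 4/15z).

Solve |R(x)|<1 on ℝ⁻.
x=-0.35: |R|=0.6799
R=−1: 1+11/15x = −1+4/15x ⇒ -7/15x=2 ⇒ x=2/(-7/15)=-4.2857
Confirm numerically:
  x=-4.053: |R|=0.94781 <1
  x=-3.628: |R|=0.84400 <1
  x=-2.208: |R|=0.38973 <1
  x=-4.832: |R|=1.11140 >1
  x=-4.563: |R|=1.05837 >1
  x=-4.466: |R|=1.03840 >1
So |R|<1 on (-4.2857, 0).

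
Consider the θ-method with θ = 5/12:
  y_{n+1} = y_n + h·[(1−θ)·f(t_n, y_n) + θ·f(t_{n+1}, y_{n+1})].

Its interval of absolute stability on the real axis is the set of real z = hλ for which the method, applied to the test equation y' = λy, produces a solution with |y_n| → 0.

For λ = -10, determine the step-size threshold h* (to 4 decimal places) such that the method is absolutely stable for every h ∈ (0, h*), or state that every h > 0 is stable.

Test eqn y'=λy, z=hλ:
  y_{n+1} = y_n + z·[7/12·y_n + 5/12·y_{n+1}] ⇒ (1 − 5/12z)y_{n+1} = (1 + 7/12z)y_n
  Hence R(z) = (1 + 7/12z)/(1 − 5/12z).

Find x<0 with |R(x)|<1.
x=-0.63: |R|=0.5010
R=−1: 1+7/12x = −1+5/12x ⇒ -1/6x=2 ⇒ x=2/(-1/6)=-12.0000
Confirm numerically:
  x=-9.506: |R|=0.91621 <1
  x=-8.796: |R|=0.88553 <1
  x=-5.076: |R|=0.62953 <1
  x=-12.460: |R|=1.01238 >1
  x=-12.087: |R|=1.00240 >1
  x=-12.086: |R|=1.00237 >1
Interval (-12.0000, 0).

(-12.0000,0); λ=-10 ⇒ h* = (12)/10 = 1.2000.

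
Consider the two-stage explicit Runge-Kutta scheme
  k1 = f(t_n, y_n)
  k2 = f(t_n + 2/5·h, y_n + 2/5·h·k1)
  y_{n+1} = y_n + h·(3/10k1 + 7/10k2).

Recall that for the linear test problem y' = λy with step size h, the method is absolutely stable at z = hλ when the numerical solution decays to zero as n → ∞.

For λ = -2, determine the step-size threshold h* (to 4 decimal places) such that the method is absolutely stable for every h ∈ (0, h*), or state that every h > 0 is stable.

(-3.5714,0); λ=-2 ⇒ h* = (25/7)/2 = 1.7857.

Set f=λy, z=hλ:
  k1=λy_n ⇒ h·k1=z·y_n;  k2=λ(1+2/5z)y_n ⇒ h·k2=z(1+2/5z)y_n
  y_{n+1}/y_n = 1 + 3/10z + 7/10z(1+2/5z) = 1 + z + 7/25z²
  Hence R(z) = 1 + z + 7/25z².

Boundary: |R(x)|=1, x<0.
x=-1.01: |R|=0.2756
R=1: x+7/25x²=0 ⇒ x=−25/7=-3.5714; min R=1−1/(4·7/25)=0.1071>−1
Confirm numerically:
  x=-2.675: |R|=0.32858 <1
  x=-2.301: |R|=0.18149 <1
  x=-1.984: |R|=0.11815 <1
  x=-3.993: |R|=1.47133 >1
  x=-3.855: |R|=1.30609 >1
  x=-3.687: |R|=1.11931 >1
Interval (-3.5714, 0).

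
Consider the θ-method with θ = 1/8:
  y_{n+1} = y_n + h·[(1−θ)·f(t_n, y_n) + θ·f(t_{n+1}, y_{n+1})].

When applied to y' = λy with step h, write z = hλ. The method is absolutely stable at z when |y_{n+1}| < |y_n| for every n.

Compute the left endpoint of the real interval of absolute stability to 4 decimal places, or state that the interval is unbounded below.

Set f=λy, z=hλ:
  y_{n+1} = y_n + z·[7/8·y_n + 1/8·y_{n+1}] ⇒ (1 − 1/8z)y_{n+1} = (1 + 7/8z)y_n
  so R(z) = (1 + 7/8z)/(1 − 1/8z).

Solve |R(x)|<1 on ℝ⁻.
x=-0.6: |R|=0.4419
R=−1: 1+7/8x = −1+1/8x ⇒ -3/4x=2 ⇒ x=2/(-3/4)=-2.6667
Confirm numerically:
  x=-2.568: |R|=0.94398 <1
  x=-1.620: |R|=0.34719 <1
  x=-1.525: |R|=0.28084 <1
  x=-1.192: |R|=0.03742 <1
  x=-2.943: |R|=1.15151 >1
  x=-2.909: |R|=1.13328 >1
  x=-2.775: |R|=1.06032 >1
Stable set (-2.6667, 0).

left endpoint -2.6667.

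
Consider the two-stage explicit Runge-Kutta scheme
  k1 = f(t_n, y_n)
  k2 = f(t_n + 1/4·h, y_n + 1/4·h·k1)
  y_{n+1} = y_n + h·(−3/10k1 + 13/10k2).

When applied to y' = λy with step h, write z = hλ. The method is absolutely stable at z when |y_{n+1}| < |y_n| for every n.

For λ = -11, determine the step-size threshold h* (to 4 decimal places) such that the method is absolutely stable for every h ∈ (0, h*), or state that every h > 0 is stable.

On y'=λy, z=hλ:
  k1=λy_n ⇒ h·k1=z·y_n;  k2=λ(1+1/4z)y_n ⇒ h·k2=z(1+1/4z)y_n
  y_{n+1}/y_n = 1 − 3/10z + 13/10z(1+1/4z) = 1 + z + 13/40z²
  ⇒ R(z) = 1 + z + 13/40z².

Need |R(x)|<1, x<0.
x=-1.33: |R|=0.2449
R=1: x+13/40x²=0 ⇒ x=−40/13=-3.0769; min R=1−1/(4·13/40)=0.2308>−1
Confirm numerically:
  x=-2.763: |R|=0.71810 <1
  x=-1.475: |R|=0.23208 <1
  x=-1.262: |R|=0.25561 <1
  x=-3.263: |R|=1.19733 >1
  x=-3.133: |R|=1.05710 >1
Interval (-3.0769, 0).

(-3.0769,0); λ=-11 ⇒ h* = (40/13)/11 = 0.2797.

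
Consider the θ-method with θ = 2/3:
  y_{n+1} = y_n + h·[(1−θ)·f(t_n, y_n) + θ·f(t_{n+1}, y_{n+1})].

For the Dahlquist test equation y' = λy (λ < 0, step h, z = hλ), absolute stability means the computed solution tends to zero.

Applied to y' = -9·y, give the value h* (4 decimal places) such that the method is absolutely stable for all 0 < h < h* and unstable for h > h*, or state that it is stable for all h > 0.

interval (−∞, 0). Any h>0 works for λ=-9.

Test eqn y'=λy, z=hλ:
  y_{n+1} = y_n + z·[1/3·y_n + 2/3·y_{n+1}] ⇒ (1 − 2/3z)y_{n+1} = (1 + 1/3z)y_n
  Hence R(z) = (1 + 1/3z)/(1 − 2/3z).

Need |R(x)|<1, x<0.
x=-1.47: |R|=0.2576
x=-2: |R|=0.1429
x=-10: |R|=0.3043
x=-100: |R|=0.4778
θ=2/3≥1/2 ⇒ |1+1/3x|<|1−2/3x| ∀x<0 ⇒ stable on all of ℝ⁻.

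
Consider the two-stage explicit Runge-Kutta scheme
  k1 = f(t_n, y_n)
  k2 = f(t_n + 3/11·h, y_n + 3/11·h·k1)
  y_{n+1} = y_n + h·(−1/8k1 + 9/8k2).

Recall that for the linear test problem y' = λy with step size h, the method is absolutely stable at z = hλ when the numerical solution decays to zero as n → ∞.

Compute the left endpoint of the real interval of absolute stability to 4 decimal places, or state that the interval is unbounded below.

Test eqn y'=λy, z=hλ:
  k1=λy_n ⇒ h·k1=z·y_n;  k2=λ(1+3/11z)y_n ⇒ h·k2=z(1+3/11z)y_n
  y_{n+1}/y_n = 1 − 1/8z + 9/8z(1+3/11z) = 1 + z + 27/88z²
  so R(z) = 1 + z + 27/88z².

Need |R(x)|<1, x<0.
x=-1.61: |R|=0.1853
R=1: x+27/88x²=0 ⇒ x=−88/27=-3.2593; min R=1−1/(4·27/88)=0.1852>−1
Confirm numerically:
  x=-3.106: |R|=0.85395 <1
  x=-2.213: |R|=0.28960 <1
  x=-2.129: |R|=0.26170 <1
  x=-3.809: |R|=1.64247 >1
  x=-3.585: |R|=1.35830 >1
Interval (-3.2593, 0).

left endpoint -3.2593.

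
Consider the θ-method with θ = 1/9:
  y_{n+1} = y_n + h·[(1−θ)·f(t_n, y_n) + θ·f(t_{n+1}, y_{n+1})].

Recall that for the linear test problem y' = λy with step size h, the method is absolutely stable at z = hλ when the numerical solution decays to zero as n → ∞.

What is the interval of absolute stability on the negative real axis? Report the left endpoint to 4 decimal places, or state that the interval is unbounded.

Test eqn y'=λy, z=hλ:
  y_{n+1} = y_n + z·[8/9·y_n + 1/9·y_{n+1}] ⇒ (1 − 1/9z)y_{n+1} = (1 + 8/9z)y_n
  so R(z) = (1 + 8/9z)/(1 − 1/9z).

Need |R(x)|<1, x<0.
x=-1.05: |R|=0.0597
R=−1: 1+8/9x = −1+1/9x ⇒ -7/9x=2 ⇒ x=2/(-7/9)=-2.5714
Confirm numerically:
  x=-2.235: |R|=0.79039 <1
  x=-2.047: |R|=0.66769 <1
  x=-1.991: |R|=0.63033 <1
  x=-1.082: |R|=0.03412 <1
  x=-2.722: |R|=1.08992 >1
  x=-2.637: |R|=1.03944 >1
  x=-2.615: |R|=1.02626 >1
So |R|<1 on (-2.5714, 0).

(-2.5714, 0).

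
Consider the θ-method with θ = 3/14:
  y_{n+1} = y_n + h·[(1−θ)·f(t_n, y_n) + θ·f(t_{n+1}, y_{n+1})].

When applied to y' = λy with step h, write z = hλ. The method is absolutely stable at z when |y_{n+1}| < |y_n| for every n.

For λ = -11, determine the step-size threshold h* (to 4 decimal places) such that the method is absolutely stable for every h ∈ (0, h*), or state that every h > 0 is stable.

With y'=λy (z=hλ):
  y_{n+1} = y_n + z·[11/14·y_n + 3/14·y_{n+1}] ⇒ (1 − 3/14z)y_{n+1} = (1 + 11/14z)y_n
  so R(z) = (1 + 11/14z)/(1 − 3/14z).

Boundary: |R(x)|=1, x<0.
x=-1.04: |R|=0.1495
R=−1: 1+11/14x = −1+3/14x ⇒ -4/7x=2 ⇒ x=2/(-4/7)=-3.5000
Confirm numerically:
  x=-3.317: |R|=0.93888 <1
  x=-2.899: |R|=0.78817 <1
  x=-1.734: |R|=0.26424 <1
  x=-3.792: |R|=1.09206 >1
  x=-3.701: |R|=1.06406 >1
  x=-3.675: |R|=1.05594 >1
So |R|<1 on (-3.5000, 0).

(-3.5000,0); λ=-11 ⇒ h* = (7/2)/11 = 0.3182.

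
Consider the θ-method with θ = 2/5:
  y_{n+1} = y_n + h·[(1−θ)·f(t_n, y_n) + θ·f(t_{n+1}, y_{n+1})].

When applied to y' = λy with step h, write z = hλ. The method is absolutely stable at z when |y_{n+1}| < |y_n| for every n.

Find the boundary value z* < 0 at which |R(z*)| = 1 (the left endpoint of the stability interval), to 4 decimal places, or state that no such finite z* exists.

z* = -10.0000.

On y'=λy, z=hλ:
  y_{n+1} = y_n + z·[3/5·y_n + 2/5·y_{n+1}] ⇒ (1 − 2/5z)y_{n+1} = (1 + 3/5z)y_n
  ⇒ R(z) = (1 + 3/5z)/(1 − 2/5z).

Boundary: |R(x)|=1, x<0.
x=-0.38: |R|=0.6701
R=−1: 1+3/5x = −1+2/5x ⇒ -1/5x=2 ⇒ x=2/(-1/5)=-10.0000
Confirm numerically:
  x=-7.286: |R|=0.86133 <1
  x=-6.463: |R|=0.80269 <1
  x=-4.315: |R|=0.58291 <1
  x=-4.207: |R|=0.56814 <1
  x=-10.542: |R|=1.02078 >1
  x=-10.145: |R|=1.00573 >1
So |R|<1 on (-10.0000, 0).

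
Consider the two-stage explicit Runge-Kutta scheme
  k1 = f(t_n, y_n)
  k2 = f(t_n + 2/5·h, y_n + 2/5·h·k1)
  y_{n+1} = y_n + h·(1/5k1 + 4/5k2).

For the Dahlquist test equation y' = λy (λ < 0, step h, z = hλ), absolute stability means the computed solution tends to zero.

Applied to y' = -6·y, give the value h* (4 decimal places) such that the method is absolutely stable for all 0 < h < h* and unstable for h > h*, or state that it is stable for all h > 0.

Test eqn y'=λy, z=hλ:
  k1=λy_n ⇒ h·k1=z·y_n;  k2=λ(1+2/5z)y_n ⇒ h·k2=z(1+2/5z)y_n
  y_{n+1}/y_n = 1 + 1/5z + 4/5z(1+2/5z) = 1 + z + 8/25z²
  ⇒ R(z) = 1 + z + 8/25z².

Solve |R(x)|<1 on ℝ⁻.
x=-0.99: |R|=0.3236
R=1: x+8/25x²=0 ⇒ x=−25/8=-3.1250; min R=1−1/(4·8/25)=0.2188>−1
Confirm numerically:
  x=-3.065: |R|=0.94115 <1
  x=-2.402: |R|=0.44427 <1
  x=-1.524: |R|=0.21922 <1
  x=-1.272: |R|=0.24575 <1
  x=-3.699: |R|=1.67943 >1
  x=-3.263: |R|=1.14409 >1
  x=-3.222: |R|=1.10001 >1
Interval (-3.1250, 0).

(-3.1250,0); λ=-6 ⇒ h* = (25/8)/6 = 0.5208.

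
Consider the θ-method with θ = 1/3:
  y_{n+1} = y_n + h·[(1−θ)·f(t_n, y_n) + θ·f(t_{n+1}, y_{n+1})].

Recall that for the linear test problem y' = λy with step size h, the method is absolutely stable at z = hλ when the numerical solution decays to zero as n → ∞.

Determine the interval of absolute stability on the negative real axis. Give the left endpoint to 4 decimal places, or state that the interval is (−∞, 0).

With y'=λy (z=hλ):
  y_{n+1} = y_n + z·[2/3·y_n + 1/3·y_{n+1}] ⇒ (1 − 1/3z)y_{n+1} = (1 + 2/3z)y_n
  so R(z) = (1 + 2/3z)/(1 − 1/3z).

Find x<0 with |R(x)|<1.
x=-1.12: |R|=0.1845
R=−1: 1+2/3x = −1+1/3x ⇒ -1/3x=2 ⇒ x=2/(-1/3)=-6.0000
Confirm numerically:
  x=-5.599: |R|=0.95337 <1
  x=-4.271: |R|=0.76221 <1
  x=-3.355: |R|=0.58379 <1
  x=-6.557: |R|=1.05828 >1
  x=-6.093: |R|=1.01023 >1
Interval (-6.0000, 0).

(-6.0000, 0).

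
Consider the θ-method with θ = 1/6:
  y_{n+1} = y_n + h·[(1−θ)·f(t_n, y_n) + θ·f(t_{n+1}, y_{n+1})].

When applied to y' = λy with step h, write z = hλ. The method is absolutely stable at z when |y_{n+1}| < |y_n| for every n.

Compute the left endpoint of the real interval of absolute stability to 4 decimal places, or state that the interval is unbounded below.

With y'=λy (z=hλ):
  y_{n+1} = y_n + z·[5/6·y_n + 1/6·y_{n+1}] ⇒ (1 − 1/6z)y_{n+1} = (1 + 5/6z)y_n
  so R(z) = (1 + 5/6z)/(1 − 1/6z).

Find x<0 with |R(x)|<1.
x=-1.34: |R|=0.0954
R=−1: 1+5/6x = −1+1/6x ⇒ -2/3x=2 ⇒ x=2/(-2/3)=-3.0000
Confirm numerically:
  x=-2.903: |R|=0.95642 <1
  x=-2.886: |R|=0.94868 <1
  x=-2.740: |R|=0.88101 <1
  x=-3.376: |R|=1.16041 >1
  x=-3.350: |R|=1.14973 >1
  x=-3.174: |R|=1.07587 >1
So |R|<1 on (-3.0000, 0).

left endpoint -3.0000.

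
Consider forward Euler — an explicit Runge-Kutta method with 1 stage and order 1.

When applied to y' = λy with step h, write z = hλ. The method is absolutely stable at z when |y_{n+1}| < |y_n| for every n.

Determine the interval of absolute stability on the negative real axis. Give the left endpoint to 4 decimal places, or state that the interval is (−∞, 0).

z∈(-2.0000,0).

With y'=λy (z=hλ):
  order 1, 1-stage ⇒ R(z)=1+z
  (e.g. R(-0.52)=0.48000, |R|=0.48000)

Boundary: |R(x)|=1, x<0.
x=-0.52: |R|=0.4800
|R(-1.48)|=0.4800 |R(-0.99)|=0.0100 |R(-0.92)|=0.0800
Bisect:
  x_lo=-2.5164 |R|=1.5164  x_hi=-0.3976 |R|=0.6024
  mid=-1.45702 |R|=0.45702 →hi
  mid=-1.98672 |R|=0.98672 →hi
  mid=-2.25157 |R|=1.25157 →lo
  mid=-2.11914 |R|=1.11914 →lo
  mid=-2.05293 |R|=1.05293 →lo
  mid=-2.01983 |R|=1.01983 →lo
  mid=-2.00327 |R|=1.00327 →lo
  mid=-1.99500 |R|=0.99500 →hi
  mid=-1.99913 |R|=0.99913 →hi
  ...
  [-2.00004,-1.99991] ⇒ x*=-2.0000
Stable set (-2.0000, 0).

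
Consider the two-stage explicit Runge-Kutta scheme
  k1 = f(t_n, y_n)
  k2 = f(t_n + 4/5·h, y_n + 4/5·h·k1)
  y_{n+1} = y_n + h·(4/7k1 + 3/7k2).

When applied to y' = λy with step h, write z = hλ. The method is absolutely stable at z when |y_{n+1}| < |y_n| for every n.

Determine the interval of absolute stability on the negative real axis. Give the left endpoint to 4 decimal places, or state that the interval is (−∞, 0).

On y'=λy, z=hλ:
  k1=λy_n ⇒ h·k1=z·y_n;  k2=λ(1+4/5z)y_n ⇒ h·k2=z(1+4/5z)y_n
  y_{n+1}/y_n = 1 + 4/7z + 3/7z(1+4/5z) = 1 + z + 12/35z²
  ⇒ R(z) = 1 + z + 12/35z².

Boundary: |R(x)|=1, x<0.
x=-0.79: |R|=0.4240
R=1: x+12/35x²=0 ⇒ x=−35/12=-2.9167; min R=1−1/(4·12/35)=0.2708>−1
Confirm numerically:
  x=-2.531: |R|=0.66533 <1
  x=-2.265: |R|=0.49393 <1
  x=-1.680: |R|=0.28768 <1
  x=-3.386: |R|=1.54486 >1
Stable set (-2.9167, 0).

(-2.9167, 0).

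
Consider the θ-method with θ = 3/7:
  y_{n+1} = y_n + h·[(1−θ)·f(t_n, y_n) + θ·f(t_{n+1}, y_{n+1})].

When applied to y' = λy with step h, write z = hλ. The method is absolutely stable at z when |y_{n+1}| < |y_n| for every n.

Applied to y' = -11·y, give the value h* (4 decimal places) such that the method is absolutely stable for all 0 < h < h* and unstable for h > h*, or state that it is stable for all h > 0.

(-14.0000,0); λ=-11 ⇒ h* = (14)/11 = 1.2727.

Test eqn y'=λy, z=hλ:
  y_{n+1} = y_n + z·[4/7·y_n + 3/7·y_{n+1}] ⇒ (1 − 3/7z)y_{n+1} = (1 + 4/7z)y_n
  Hence R(z) = (1 + 4/7z)/(1 − 3/7z).

Find x<0 with |R(x)|<1.
x=-1.11: |R|=0.2478
R=−1: 1+4/7x = −1+3/7x ⇒ -1/7x=2 ⇒ x=2/(-1/7)=-14.0000
Confirm numerically:
  x=-10.123: |R|=0.89625 <1
  x=-7.339: |R|=0.77044 <1
  x=-7.045: |R|=0.75280 <1
  x=-14.572: |R|=1.01128 >1
  x=-14.195: |R|=1.00393 >1
  x=-14.084: |R|=1.00171 >1
So |R|<1 on (-14.0000, 0).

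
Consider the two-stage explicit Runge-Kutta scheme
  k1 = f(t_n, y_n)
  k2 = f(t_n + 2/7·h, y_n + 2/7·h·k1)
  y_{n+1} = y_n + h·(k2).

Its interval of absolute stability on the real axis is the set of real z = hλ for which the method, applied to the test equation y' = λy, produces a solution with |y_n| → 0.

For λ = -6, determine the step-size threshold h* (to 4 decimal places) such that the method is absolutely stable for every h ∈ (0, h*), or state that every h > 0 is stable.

Set f=λy, z=hλ:
  k1=λy_n ⇒ h·k1=z·y_n;  k2=λ(1+2/7z)y_n ⇒ h·k2=z(1+2/7z)y_n
  y_{n+1}/y_n = 1 + z(1+2/7z) = 1 + z + 2/7z²
  so R(z) = 1 + z + 2/7z².

Find x<0 with |R(x)|<1.
x=-1.11: |R|=0.2420
R=1: x+2/7x²=0 ⇒ x=−7/2=-3.5000; min R=1−1/(4·2/7)=0.1250>−1
Confirm numerically:
  x=-3.464: |R|=0.96437 <1
  x=-3.105: |R|=0.64958 <1
  x=-2.880: |R|=0.48983 <1
  x=-1.901: |R|=0.13151 <1
  x=-3.935: |R|=1.48906 >1
  x=-3.850: |R|=1.38500 >1
  x=-3.686: |R|=1.19588 >1
So |R|<1 on (-3.5000, 0).

(-3.5000,0); λ=-6 ⇒ h* = (7/2)/6 = 0.5833.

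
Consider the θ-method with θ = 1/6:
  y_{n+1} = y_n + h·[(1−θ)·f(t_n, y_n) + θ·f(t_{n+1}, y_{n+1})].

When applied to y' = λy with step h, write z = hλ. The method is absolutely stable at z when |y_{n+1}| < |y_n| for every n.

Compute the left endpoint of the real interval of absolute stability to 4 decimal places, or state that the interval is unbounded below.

Test eqn y'=λy, z=hλ:
  y_{n+1} = y_n + z·[5/6·y_n + 1/6·y_{n+1}] ⇒ (1 − 1/6z)y_{n+1} = (1 + 5/6z)y_n
  R(z) = (1 + 5/6z)/(1 − 1/6z).

Boundary: |R(x)|=1, x<0.
x=-1.06: |R|=0.0992
R=−1: 1+5/6x = −1+1/6x ⇒ -2/3x=2 ⇒ x=2/(-2/3)=-3.0000
Confirm numerically:
  x=-2.105: |R|=0.55830 <1
  x=-1.945: |R|=0.46885 <1
  x=-1.543: |R|=0.22736 <1
  x=-3.392: |R|=1.16695 >1
  x=-3.183: |R|=1.07971 >1
So |R|<1 on (-3.0000, 0).

left endpoint -3.0000.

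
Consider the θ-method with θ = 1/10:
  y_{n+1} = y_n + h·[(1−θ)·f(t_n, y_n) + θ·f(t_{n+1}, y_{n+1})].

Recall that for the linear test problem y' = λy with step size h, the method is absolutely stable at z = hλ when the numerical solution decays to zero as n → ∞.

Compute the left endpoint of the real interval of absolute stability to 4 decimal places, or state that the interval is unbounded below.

On y'=λy, z=hλ:
  y_{n+1} = y_n + z·[9/10·y_n + 1/10·y_{n+1}] ⇒ (1 − 1/10z)y_{n+1} = (1 + 9/10z)y_n
  so R(z) = (1 + 9/10z)/(1 − 1/10z).

Boundary: |R(x)|=1, x<0.
x=-0.64: |R|=0.3985
R=−1: 1+9/10x = −1+1/10x ⇒ -4/5x=2 ⇒ x=2/(-4/5)=-2.5000
Confirm numerically:
  x=-2.032: |R|=0.68883 <1
  x=-1.404: |R|=0.23115 <1
  x=-1.266: |R|=0.12374 <1
  x=-3.070: |R|=1.34889 >1
  x=-2.895: |R|=1.24506 >1
  x=-2.633: |R|=1.08422 >1
Stable set (-2.5000, 0).

left endpoint -2.5000.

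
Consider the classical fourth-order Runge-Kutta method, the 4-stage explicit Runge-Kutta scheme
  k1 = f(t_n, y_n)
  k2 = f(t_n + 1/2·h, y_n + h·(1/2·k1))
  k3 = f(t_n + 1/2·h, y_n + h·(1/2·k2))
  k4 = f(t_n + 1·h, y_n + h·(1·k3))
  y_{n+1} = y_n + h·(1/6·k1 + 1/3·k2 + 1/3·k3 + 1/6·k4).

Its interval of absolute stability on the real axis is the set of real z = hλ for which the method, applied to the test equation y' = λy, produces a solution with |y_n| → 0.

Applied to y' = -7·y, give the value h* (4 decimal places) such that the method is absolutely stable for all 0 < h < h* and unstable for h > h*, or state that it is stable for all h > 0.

On y'=λy, z=hλ:
  order 4, 4-stage ⇒ R(z)=1+z+z^2/2+z^3/6+z^4/24
  (e.g. R(-0.66)=0.51779, |R|=0.51779)

Need |R(x)|<1, x<0.
x=-0.66: |R|=0.5178
|R(-1.65)|=0.2714 |R(-0.74)|=0.4788 |R(-0.68)|=0.5077
Bisect:
  x_lo=-3.6146 |R|=3.1597  x_hi=-0.2267 |R|=0.7972
  mid=-1.92064 |R|=0.30995 →hi
  mid=-2.76761 |R|=0.97367 →hi
  mid=-3.19110 |R|=1.80524 →lo
  mid=-2.97936 |R|=1.33425 →lo
  mid=-2.87349 |R|=1.14132 →lo
  mid=-2.82055 |R|=1.05447 →lo
  mid=-2.79408 |R|=1.01333 →lo
  mid=-2.78085 |R|=0.99332 →hi
  mid=-2.78747 |R|=1.00328 →lo
  mid=-2.78416 |R|=0.99829 →hi
  ...
  [-2.78540,-2.78519] ⇒ x*=-2.7853
So |R|<1 on (-2.7853, 0).

(-2.7853,0); λ=-7 ⇒ h* = 0.3979.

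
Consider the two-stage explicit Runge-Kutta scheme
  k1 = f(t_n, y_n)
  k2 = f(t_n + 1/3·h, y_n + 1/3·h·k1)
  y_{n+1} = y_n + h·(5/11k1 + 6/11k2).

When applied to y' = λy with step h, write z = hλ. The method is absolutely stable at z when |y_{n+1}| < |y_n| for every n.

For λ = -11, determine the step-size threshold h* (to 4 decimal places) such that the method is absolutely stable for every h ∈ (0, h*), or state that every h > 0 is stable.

On y'=λy, z=hλ:
  k1=λy_n ⇒ h·k1=z·y_n;  k2=λ(1+1/3z)y_n ⇒ h·k2=z(1+1/3z)y_n
  y_{n+1}/y_n = 1 + 5/11z + 6/11z(1+1/3z) = 1 + z + 2/11z²
  Hence R(z) = 1 + z + 2/11z².

Solve |R(x)|<1 on ℝ⁻.
x=-0.97: |R|=0.2011
R=1: x+2/11x²=0 ⇒ x=−11/2=-5.5000; min R=1−1/(4·2/11)=-0.3750>−1
Confirm numerically:
  x=-4.395: |R|=0.11700 <1
  x=-3.393: |R|=0.29983 <1
  x=-3.143: |R|=0.34692 <1
  x=-2.999: |R|=0.36373 <1
  x=-6.080: |R|=1.64116 >1
  x=-5.719: |R|=1.22772 >1
  x=-5.676: |R|=1.18163 >1
So |R|<1 on (-5.5000, 0).

(-5.5000,0); λ=-11 ⇒ h* = (11/2)/11 = 0.5000.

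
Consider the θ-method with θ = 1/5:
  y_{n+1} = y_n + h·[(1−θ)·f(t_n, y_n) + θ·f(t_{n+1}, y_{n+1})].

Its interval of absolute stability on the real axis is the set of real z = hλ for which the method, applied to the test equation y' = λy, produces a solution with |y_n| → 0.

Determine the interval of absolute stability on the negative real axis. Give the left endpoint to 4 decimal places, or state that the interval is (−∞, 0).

Set f=λy, z=hλ:
  y_{n+1} = y_n + z·[4/5·y_n + 1/5·y_{n+1}] ⇒ (1 − 1/5z)y_{n+1} = (1 + 4/5z)y_n
  ⇒ R(z) = (1 + 4/5z)/(1 − 1/5z).

Boundary: |R(x)|=1, x<0.
x=-1.29: |R|=0.0254
R=−1: 1+4/5x = −1+1/5x ⇒ -3/5x=2 ⇒ x=2/(-3/5)=-3.3333
Confirm numerically:
  x=-2.364: |R|=0.60511 <1
  x=-1.853: |R|=0.35196 <1
  x=-1.384: |R|=0.08396 <1
  x=-3.872: |R|=1.18215 >1
  x=-3.558: |R|=1.07876 >1
So |R|<1 on (-3.3333, 0).

z∈(-3.3333,0).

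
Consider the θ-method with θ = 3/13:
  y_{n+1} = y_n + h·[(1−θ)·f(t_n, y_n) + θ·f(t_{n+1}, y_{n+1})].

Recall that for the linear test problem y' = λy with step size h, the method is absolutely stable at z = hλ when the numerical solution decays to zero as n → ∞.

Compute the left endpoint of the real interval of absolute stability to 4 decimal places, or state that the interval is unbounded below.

left endpoint -3.7143.

Test eqn y'=λy, z=hλ:
  y_{n+1} = y_n + z·[10/13·y_n + 3/13·y_{n+1}] ⇒ (1 − 3/13z)y_{n+1} = (1 + 10/13z)y_n
  Hence R(z) = (1 + 10/13z)/(1 − 3/13z).

Find x<0 with |R(x)|<1.
x=-1.73: |R|=0.2364
R=−1: 1+10/13x = −1+3/13x ⇒ -7/13x=2 ⇒ x=2/(-7/13)=-3.7143
Confirm numerically:
  x=-3.677: |R|=0.98914 <1
  x=-3.651: |R|=0.98151 <1
  x=-2.873: |R|=0.72760 <1
  x=-4.171: |R|=1.12531 >1
  x=-4.095: |R|=1.10540 >1
Interval (-3.7143, 0).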